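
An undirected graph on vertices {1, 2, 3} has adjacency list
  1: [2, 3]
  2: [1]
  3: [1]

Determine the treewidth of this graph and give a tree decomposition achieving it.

Treewidth 1.
Bags: B1 = {1, 3}  B2 = {1, 2}
Tree: B1–B2

Each bag holds 2 vertices, so the decomposition has width 1, which upper-bounds the treewidth. G has an edge, so its treewidth is at least 1. Therefore the treewidth is 1.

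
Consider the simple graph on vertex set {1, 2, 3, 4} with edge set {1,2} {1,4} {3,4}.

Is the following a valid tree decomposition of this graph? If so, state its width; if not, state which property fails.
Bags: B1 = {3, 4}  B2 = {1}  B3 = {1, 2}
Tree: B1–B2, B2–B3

A tree decomposition must satisfy three properties: every vertex lies in some bag; for every edge, both endpoints lie together in some bag; and for every vertex, the bags containing it form a connected subtree. Here edge (4,1) lies in no bag, so the decomposition is invalid.

No — edge (4,1) lies in no bag.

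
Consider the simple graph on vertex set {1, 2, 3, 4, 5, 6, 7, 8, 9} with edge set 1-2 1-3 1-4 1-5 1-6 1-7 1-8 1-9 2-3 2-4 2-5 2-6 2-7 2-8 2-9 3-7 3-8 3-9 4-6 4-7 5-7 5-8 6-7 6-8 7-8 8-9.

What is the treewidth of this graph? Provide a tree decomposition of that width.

Every bag has size at most 5, so the width is 5 − 1 = 4 and tw(G) ≤ 4. For the lower bound, the 5 vertices {1, 2, 3, 8, 9} are pairwise adjacent, and any tree decomposition puts a clique entirely inside one bag — forcing width ≥ 4. The upper and lower bounds meet at 4, so that is the treewidth.

Treewidth 4.
Bags: B1 = {1, 2, 3, 8, 9}  B2 = {1, 2, 3, 7, 8}  B3 = {1, 2, 5, 7, 8}  B4 = {1, 2, 6, 7, 8}  B5 = {1, 2, 4, 6, 7}
Tree: B1–B2, B2–B3, B3–B4, B4–B5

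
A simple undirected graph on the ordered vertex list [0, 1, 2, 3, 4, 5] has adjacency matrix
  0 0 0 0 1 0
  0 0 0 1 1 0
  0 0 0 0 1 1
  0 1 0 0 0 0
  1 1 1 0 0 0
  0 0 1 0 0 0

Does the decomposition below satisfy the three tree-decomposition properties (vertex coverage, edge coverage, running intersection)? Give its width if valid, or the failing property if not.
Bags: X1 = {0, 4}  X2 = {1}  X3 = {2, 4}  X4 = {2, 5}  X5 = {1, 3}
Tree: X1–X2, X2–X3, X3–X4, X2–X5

A tree decomposition must satisfy three properties: every vertex lies in some bag; for every edge, both endpoints lie together in some bag; and for every vertex, the bags containing it form a connected subtree. Here edge (4,1) lies in no bag, so the decomposition is invalid.

No — edge (4,1) lies in no bag.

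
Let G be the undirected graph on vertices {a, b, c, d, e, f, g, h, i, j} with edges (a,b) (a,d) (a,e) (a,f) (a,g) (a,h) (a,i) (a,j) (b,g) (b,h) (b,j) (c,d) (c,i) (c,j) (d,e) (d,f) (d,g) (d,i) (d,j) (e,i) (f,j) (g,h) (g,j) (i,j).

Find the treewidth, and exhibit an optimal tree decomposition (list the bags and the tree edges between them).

Treewidth 3.
One optimal decomposition is:
Bags: B1 = {a, d, f, j}  B2 = {a, d, g, j}  B3 = {a, d, i, j}  B4 = {a, b, g, j}  B5 = {c, d, i, j}  B6 = {a, d, e, i}  B7 = {a, b, g, h}
Tree: B1–B2, B1–B3, B2–B4, B3–B5, B3–B6, B4–B7

Each bag holds 4 vertices, so the decomposition has width 3, which upper-bounds the treewidth. On the other hand G contains the 4-clique {c, d, i, j}. A clique must lie in a single bag of any decomposition, so no decomposition can have width below 3. Combining the bounds, tw(G) = 3.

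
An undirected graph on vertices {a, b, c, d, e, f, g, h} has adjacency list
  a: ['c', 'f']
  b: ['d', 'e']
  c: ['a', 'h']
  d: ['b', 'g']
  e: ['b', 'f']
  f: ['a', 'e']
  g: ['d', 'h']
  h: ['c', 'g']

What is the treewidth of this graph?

A width-2 tree decomposition is:
Bags: B1 = {b, e, f}  B2 = {b, d, f}  B3 = {d, f, g}  B4 = {f, g, h}  B5 = {c, f, h}  B6 = {a, c, f}
Tree: B1–B2, B2–B3, B3–B4, B4–B5, B5–B6
The largest bag has 3 vertices, giving width 2; this decomposition certifies tw(G) ≤ 2. For the lower bound, G contains the cycle f–e–b–d–g–h–c–a–f, so G is not a forest; only forests have treewidth ≤ 1, hence tw(G) ≥ 2. Therefore the treewidth is 2.

2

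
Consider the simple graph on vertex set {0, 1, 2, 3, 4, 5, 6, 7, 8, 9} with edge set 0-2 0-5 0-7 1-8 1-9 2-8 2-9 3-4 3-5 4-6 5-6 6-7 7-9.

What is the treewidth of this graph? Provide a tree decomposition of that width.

Each bag holds 3 vertices, so the decomposition has width 2, which upper-bounds the treewidth. The edges 8–1–9–2–8 form a cycle, so G is not a tree and its treewidth is at least 2. Therefore the treewidth is 2.

Treewidth 2.
Bags: B1 = {1, 2, 8}  B2 = {1, 2, 9}  B3 = {0, 2, 9}  B4 = {0, 7, 9}  B5 = {0, 5, 7}  B6 = {5, 6, 7}  B7 = {3, 5, 6}  B8 = {3, 4, 6}
Tree: B1–B2, B2–B3, B3–B4, B4–B5, B5–B6, B6–B7, B7–B8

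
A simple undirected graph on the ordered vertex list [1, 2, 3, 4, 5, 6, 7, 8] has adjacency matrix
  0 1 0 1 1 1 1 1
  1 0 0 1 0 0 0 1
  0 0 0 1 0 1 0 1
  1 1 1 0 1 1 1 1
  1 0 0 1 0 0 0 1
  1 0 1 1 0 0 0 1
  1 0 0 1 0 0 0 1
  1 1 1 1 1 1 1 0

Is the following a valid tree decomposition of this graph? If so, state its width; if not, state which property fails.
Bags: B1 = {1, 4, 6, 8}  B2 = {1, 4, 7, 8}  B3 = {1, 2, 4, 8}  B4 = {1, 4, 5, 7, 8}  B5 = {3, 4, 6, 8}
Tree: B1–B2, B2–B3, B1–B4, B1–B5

No — bags containing vertex 7 are not connected in the tree.

A tree decomposition must satisfy three properties: every vertex lies in some bag; for every edge, both endpoints lie together in some bag; and for every vertex, the bags containing it form a connected subtree. Here bags containing vertex 7 are not connected in the tree, so the decomposition is invalid.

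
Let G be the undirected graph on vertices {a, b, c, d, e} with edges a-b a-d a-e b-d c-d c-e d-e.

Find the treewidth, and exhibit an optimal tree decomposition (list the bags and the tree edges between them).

Every bag has size at most 3, so the width is 3 − 1 = 2 and tw(G) ≤ 2. On the other hand G contains the 3-clique {c, d, e}. A clique must lie in a single bag of any decomposition, so no decomposition can have width below 2. The upper and lower bounds meet at 2, so that is the treewidth.

Treewidth 2.
One optimal decomposition is:
Bags: B1 = {a, d, e}  B2 = {a, b, d}  B3 = {c, d, e}
Tree: B1–B2, B1–B3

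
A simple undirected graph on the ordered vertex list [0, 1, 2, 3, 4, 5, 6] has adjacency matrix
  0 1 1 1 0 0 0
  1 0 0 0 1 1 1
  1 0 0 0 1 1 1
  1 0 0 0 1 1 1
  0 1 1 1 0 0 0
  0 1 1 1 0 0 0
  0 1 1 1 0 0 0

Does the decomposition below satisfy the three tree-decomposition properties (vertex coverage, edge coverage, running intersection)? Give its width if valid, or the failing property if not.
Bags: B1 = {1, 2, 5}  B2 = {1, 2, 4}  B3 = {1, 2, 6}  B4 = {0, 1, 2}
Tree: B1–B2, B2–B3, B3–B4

No — vertex 3 appears in no bag.

A tree decomposition must satisfy three properties: every vertex lies in some bag; for every edge, both endpoints lie together in some bag; and for every vertex, the bags containing it form a connected subtree. Here vertex 3 appears in no bag, so the decomposition is invalid.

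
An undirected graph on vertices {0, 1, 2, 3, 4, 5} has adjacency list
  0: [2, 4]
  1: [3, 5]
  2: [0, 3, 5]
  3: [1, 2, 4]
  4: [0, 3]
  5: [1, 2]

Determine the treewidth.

2

A width-2 tree decomposition is:
Bags: B1 = {0, 3, 4}  B2 = {0, 2, 3}  B3 = {1, 2, 3}  B4 = {1, 2, 5}
Tree: B1–B2, B2–B3, B3–B4
Every bag has size at most 3, so the width is 3 − 1 = 2 and tw(G) ≤ 2. Since 4–0–2–3–4 is a cycle in G, G is not acyclic. Forests are exactly the graphs of treewidth ≤ 1, so tw(G) ≥ 2. The upper and lower bounds meet at 2, so that is the treewidth.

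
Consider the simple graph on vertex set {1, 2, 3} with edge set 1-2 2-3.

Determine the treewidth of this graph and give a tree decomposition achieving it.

Treewidth 1.
One optimal decomposition is:
Bags: B1 = {2, 3}  B2 = {1, 2}
Tree: B1–B2

Each bag holds 2 vertices, so the decomposition has width 1, which upper-bounds the treewidth. Since G has at least one edge (e.g. 3–2), it is not an edgeless graph, so tw(G) ≥ 1. Hence tw(G) = 1 exactly.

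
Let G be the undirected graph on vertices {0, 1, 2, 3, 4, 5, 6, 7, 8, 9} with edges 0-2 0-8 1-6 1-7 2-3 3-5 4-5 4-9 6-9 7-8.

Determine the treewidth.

2

A width-2 tree decomposition is:
Bags: B1 = {0, 2, 8}  B2 = {2, 7, 8}  B3 = {1, 2, 7}  B4 = {1, 2, 6}  B5 = {2, 6, 9}  B6 = {2, 4, 9}  B7 = {2, 4, 5}  B8 = {2, 3, 5}
Tree: B1–B2, B2–B3, B3–B4, B4–B5, B5–B6, B6–B7, B7–B8
Every bag has size at most 3, so the width is 3 − 1 = 2 and tw(G) ≤ 2. Since 2–0–8–7–1–6–9–4–5–3–2 is a cycle in G, G is not acyclic. Forests are exactly the graphs of treewidth ≤ 1, so tw(G) ≥ 2. Therefore the treewidth is 2.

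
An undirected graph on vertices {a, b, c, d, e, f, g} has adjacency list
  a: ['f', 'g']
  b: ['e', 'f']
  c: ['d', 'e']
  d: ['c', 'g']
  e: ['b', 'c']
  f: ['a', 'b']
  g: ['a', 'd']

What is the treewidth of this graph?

A width-2 tree decomposition is:
Bags: B1 = {b, c, e}  B2 = {b, c, f}  B3 = {a, c, f}  B4 = {a, c, g}  B5 = {c, d, g}
Tree: B1–B2, B2–B3, B3–B4, B4–B5
The largest bag has 3 vertices, giving width 2; this decomposition certifies tw(G) ≤ 2. For the lower bound, G contains the cycle c–e–b–f–a–g–d–c, so G is not a forest; only forests have treewidth ≤ 1, hence tw(G) ≥ 2. Hence tw(G) = 2 exactly.

2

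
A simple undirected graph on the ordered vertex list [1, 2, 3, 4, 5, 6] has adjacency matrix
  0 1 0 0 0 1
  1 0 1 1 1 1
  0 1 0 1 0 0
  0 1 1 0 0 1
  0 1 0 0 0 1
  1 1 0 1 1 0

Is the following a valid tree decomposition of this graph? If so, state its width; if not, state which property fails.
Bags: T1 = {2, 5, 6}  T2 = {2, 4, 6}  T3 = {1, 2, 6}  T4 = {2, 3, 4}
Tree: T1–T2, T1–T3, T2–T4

Checking the three conditions: (i) the bags cover all of {1, 2, 3, 4, 5, 6}; (ii) for each edge, some bag contains both endpoints; (iii) the bags containing any fixed vertex form a subtree. All hold, so the decomposition is valid with width 3 − 1 = 2.

Yes; width 2.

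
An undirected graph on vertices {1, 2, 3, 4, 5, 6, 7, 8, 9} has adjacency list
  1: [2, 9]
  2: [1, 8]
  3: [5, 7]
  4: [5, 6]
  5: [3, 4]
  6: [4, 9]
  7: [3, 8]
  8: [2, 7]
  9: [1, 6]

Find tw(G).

2

A width-2 tree decomposition is:
Bags: B1 = {2, 7, 8}  B2 = {2, 3, 7}  B3 = {2, 3, 5}  B4 = {2, 4, 5}  B5 = {2, 4, 6}  B6 = {2, 6, 9}  B7 = {1, 2, 9}
Tree: B1–B2, B2–B3, B3–B4, B4–B5, B5–B6, B6–B7
Every bag has size at most 3, so the width is 3 − 1 = 2 and tw(G) ≤ 2. The edges 2–8–7–3–5–4–6–9–1–2 form a cycle, so G is not a tree and its treewidth is at least 2. Combining the bounds, tw(G) = 2.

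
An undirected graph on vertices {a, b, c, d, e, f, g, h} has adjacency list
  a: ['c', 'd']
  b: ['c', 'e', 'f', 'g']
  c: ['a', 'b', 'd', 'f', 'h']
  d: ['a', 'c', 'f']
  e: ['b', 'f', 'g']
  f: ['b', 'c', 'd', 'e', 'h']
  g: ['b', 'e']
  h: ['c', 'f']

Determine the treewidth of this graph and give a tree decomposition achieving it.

Treewidth 2.
One optimal decomposition is:
Bags: B1 = {c, d, f}  B2 = {c, f, h}  B3 = {b, c, f}  B4 = {a, c, d}  B5 = {b, e, f}  B6 = {b, e, g}
Tree: B1–B2, B1–B3, B1–B4, B3–B5, B5–B6

Each bag holds 3 vertices, so the decomposition has width 2, which upper-bounds the treewidth. Conversely, {b, e, g} is a clique of size 3, and the vertices of any clique must share a bag in every tree decomposition; so some bag has ≥ 3 vertices and tw(G) ≥ 2. Combining the bounds, tw(G) = 2.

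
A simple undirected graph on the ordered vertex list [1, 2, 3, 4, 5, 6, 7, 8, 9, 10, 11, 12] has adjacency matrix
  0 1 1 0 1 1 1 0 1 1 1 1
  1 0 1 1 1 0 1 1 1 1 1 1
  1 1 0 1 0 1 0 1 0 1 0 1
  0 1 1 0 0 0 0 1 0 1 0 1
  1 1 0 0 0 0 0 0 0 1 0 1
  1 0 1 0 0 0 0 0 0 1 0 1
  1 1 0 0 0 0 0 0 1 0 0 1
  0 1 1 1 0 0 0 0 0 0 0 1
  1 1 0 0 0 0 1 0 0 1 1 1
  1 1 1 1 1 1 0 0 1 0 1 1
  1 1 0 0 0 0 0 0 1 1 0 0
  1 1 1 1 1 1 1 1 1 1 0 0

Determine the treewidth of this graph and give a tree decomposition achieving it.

The largest bag has 5 vertices, giving width 4; this decomposition certifies tw(G) ≤ 4. Conversely, {1, 2, 9, 10, 11} is a clique of size 5, and the vertices of any clique must share a bag in every tree decomposition; so some bag has ≥ 5 vertices and tw(G) ≥ 4. The upper and lower bounds meet at 4, so that is the treewidth.

Treewidth 4.
One optimal decomposition is:
Bags: B1 = {1, 2, 9, 10, 11}  B2 = {1, 2, 9, 10, 12}  B3 = {1, 2, 3, 10, 12}  B4 = {2, 3, 4, 10, 12}  B5 = {1, 2, 7, 9, 12}  B6 = {1, 2, 5, 10, 12}  B7 = {1, 3, 6, 10, 12}  B8 = {2, 3, 4, 8, 12}
Tree: B1–B2, B2–B3, B3–B4, B2–B5, B3–B6, B3–B7, B4–B8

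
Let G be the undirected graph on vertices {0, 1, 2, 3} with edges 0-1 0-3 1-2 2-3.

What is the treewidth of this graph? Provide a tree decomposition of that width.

Each bag holds 3 vertices, so the decomposition has width 2, which upper-bounds the treewidth. For the lower bound, G contains the cycle 2–3–0–1–2, so G is not a forest; only forests have treewidth ≤ 1, hence tw(G) ≥ 2. Combining the bounds, tw(G) = 2.

Treewidth 2.
One such decomposition:
Bags: B1 = {0, 2, 3}  B2 = {0, 1, 2}
Tree: B1–B2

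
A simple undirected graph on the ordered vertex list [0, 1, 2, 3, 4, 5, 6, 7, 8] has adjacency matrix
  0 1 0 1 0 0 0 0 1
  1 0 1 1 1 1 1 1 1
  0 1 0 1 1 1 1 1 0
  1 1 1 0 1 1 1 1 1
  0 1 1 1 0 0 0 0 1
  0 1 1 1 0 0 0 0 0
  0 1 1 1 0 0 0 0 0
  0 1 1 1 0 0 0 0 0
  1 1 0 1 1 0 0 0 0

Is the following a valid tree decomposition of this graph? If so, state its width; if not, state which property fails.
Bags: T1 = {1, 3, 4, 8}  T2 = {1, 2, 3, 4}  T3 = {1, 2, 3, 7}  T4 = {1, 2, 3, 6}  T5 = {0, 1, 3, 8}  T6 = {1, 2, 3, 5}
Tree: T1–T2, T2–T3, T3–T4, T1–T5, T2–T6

Yes; width 3.

Every vertex of G appears in some bag (union = {0, 1, 2, 3, 4, 5, 6, 7, 8}); every edge is covered by a bag; and for each vertex v the set of bags containing v is connected in the bag tree. The decomposition is therefore valid. The largest bag has 4 vertices, so the width is 3.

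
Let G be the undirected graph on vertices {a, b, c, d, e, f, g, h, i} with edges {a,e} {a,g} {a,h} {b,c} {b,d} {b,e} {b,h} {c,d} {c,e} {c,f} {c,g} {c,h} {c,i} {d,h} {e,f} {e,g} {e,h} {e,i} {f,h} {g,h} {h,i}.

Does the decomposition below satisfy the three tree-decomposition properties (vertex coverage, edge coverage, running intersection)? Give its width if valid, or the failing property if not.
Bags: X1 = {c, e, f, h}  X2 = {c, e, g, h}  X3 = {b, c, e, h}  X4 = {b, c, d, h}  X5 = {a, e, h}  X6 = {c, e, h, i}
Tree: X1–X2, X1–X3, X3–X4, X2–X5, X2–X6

No — edge (g,a) lies in no bag.

A tree decomposition must satisfy three properties: every vertex lies in some bag; for every edge, both endpoints lie together in some bag; and for every vertex, the bags containing it form a connected subtree. Here edge (g,a) lies in no bag, so the decomposition is invalid.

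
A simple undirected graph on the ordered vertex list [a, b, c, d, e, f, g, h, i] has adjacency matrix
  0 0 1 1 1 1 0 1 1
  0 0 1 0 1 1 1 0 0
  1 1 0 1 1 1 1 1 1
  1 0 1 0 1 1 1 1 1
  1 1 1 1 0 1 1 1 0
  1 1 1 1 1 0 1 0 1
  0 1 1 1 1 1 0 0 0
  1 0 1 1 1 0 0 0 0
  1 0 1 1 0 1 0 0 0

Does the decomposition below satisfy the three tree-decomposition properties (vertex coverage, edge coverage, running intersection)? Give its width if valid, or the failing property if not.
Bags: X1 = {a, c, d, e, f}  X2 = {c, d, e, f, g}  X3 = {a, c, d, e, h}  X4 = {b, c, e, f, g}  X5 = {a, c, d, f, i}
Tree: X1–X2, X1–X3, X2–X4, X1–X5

Every vertex of G appears in some bag (union = {a, b, c, d, e, f, g, h, i}); every edge is covered by a bag; and for each vertex v the set of bags containing v is connected in the bag tree. The decomposition is therefore valid. The largest bag has 5 vertices, so the width is 4.

Yes; width 4.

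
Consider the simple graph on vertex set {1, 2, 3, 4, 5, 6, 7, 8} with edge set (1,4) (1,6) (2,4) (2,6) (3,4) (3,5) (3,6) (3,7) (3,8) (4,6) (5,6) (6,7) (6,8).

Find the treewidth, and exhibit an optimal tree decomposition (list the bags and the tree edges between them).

The largest bag has 3 vertices, giving width 2; this decomposition certifies tw(G) ≤ 2. On the other hand G contains the 3-clique {1, 4, 6}. A clique must lie in a single bag of any decomposition, so no decomposition can have width below 2. Combining the bounds, tw(G) = 2.

Treewidth 2.
One optimal decomposition is:
Bags: B1 = {3, 5, 6}  B2 = {3, 4, 6}  B3 = {3, 6, 8}  B4 = {3, 6, 7}  B5 = {2, 4, 6}  B6 = {1, 4, 6}
Tree: B1–B2, B1–B3, B1–B4, B2–B5, B2–B6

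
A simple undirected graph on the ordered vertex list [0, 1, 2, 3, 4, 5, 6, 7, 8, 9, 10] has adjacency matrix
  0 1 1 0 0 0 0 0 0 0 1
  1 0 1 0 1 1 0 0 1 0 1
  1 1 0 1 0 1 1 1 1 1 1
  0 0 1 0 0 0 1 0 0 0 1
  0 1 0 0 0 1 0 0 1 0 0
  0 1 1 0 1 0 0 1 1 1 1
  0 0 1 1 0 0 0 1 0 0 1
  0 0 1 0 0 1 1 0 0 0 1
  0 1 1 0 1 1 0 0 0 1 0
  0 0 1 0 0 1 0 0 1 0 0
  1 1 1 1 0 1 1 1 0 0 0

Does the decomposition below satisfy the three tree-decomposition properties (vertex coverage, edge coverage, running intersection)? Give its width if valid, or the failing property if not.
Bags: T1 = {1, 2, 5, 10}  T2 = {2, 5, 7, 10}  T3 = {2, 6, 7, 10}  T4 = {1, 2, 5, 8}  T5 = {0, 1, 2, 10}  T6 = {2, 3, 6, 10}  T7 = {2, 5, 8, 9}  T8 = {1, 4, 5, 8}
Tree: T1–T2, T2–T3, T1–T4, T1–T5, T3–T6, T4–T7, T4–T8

Yes; width 3.

Checking the three conditions: (i) the bags cover all of {0, 1, 2, 3, 4, 5, 6, 7, 8, 9, 10}; (ii) for each edge, some bag contains both endpoints; (iii) the bags containing any fixed vertex form a subtree. All hold, so the decomposition is valid with width 4 − 1 = 3.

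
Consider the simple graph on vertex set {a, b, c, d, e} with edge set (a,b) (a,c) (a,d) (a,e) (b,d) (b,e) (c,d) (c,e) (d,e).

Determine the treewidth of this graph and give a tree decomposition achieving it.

Treewidth 3.
Bags: B1 = {a, b, d, e}  B2 = {a, c, d, e}
Tree: B1–B2

Each bag holds 4 vertices, so the decomposition has width 3, which upper-bounds the treewidth. On the other hand G contains the 4-clique {a, c, d, e}. A clique must lie in a single bag of any decomposition, so no decomposition can have width below 3. Combining the bounds, tw(G) = 3.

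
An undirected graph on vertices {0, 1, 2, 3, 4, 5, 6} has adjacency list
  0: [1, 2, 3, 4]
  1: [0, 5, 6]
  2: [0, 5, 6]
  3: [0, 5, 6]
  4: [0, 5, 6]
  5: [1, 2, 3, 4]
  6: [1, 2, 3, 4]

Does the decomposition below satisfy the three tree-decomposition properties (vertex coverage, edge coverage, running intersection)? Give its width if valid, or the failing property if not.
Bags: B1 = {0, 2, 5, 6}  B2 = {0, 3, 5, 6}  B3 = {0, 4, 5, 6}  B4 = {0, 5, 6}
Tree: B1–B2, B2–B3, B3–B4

No — vertex 1 appears in no bag.

A tree decomposition must satisfy three properties: every vertex lies in some bag; for every edge, both endpoints lie together in some bag; and for every vertex, the bags containing it form a connected subtree. Here vertex 1 appears in no bag, so the decomposition is invalid.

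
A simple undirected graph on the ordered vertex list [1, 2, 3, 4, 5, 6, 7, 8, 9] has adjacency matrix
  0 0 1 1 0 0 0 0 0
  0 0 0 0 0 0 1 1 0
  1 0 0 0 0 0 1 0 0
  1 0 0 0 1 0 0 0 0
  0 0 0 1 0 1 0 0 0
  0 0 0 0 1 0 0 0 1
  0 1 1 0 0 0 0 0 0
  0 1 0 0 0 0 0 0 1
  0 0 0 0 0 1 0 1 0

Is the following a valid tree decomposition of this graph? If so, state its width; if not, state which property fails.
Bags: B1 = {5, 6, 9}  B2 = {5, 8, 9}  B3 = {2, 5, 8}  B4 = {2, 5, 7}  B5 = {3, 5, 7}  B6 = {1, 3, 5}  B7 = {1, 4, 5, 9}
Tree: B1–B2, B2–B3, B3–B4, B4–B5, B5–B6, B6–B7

No — bags containing vertex 9 are not connected in the tree.

A tree decomposition must satisfy three properties: every vertex lies in some bag; for every edge, both endpoints lie together in some bag; and for every vertex, the bags containing it form a connected subtree. Here bags containing vertex 9 are not connected in the tree, so the decomposition is invalid.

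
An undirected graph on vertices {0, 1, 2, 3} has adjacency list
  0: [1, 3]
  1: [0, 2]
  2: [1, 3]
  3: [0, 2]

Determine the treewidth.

A width-2 tree decomposition is:
Bags: B1 = {0, 2, 3}  B2 = {0, 1, 2}
Tree: B1–B2
Every bag has size at most 3, so the width is 3 − 1 = 2 and tw(G) ≤ 2. The edges 0–3–2–1–0 form a cycle, so G is not a tree and its treewidth is at least 2. Therefore the treewidth is 2.

2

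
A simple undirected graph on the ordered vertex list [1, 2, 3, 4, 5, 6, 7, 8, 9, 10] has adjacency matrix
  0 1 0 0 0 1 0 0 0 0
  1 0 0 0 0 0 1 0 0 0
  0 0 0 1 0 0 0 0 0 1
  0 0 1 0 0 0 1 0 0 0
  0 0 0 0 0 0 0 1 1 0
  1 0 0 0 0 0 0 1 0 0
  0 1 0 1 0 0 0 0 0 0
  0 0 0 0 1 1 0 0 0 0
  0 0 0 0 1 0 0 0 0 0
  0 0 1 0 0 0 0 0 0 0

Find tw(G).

1

A width-1 tree decomposition is:
Bags: B1 = {5, 9}  B2 = {5, 8}  B3 = {6, 8}  B4 = {1, 6}  B5 = {1, 2}  B6 = {2, 7}  B7 = {4, 7}  B8 = {3, 4}  B9 = {3, 10}
Tree: B1–B2, B2–B3, B3–B4, B4–B5, B5–B6, B6–B7, B7–B8, B8–B9
The largest bag has 2 vertices, giving width 1; this decomposition certifies tw(G) ≤ 1. Any graph with an edge has treewidth ≥ 1, and G has the edge 9–5. The upper and lower bounds meet at 1, so that is the treewidth.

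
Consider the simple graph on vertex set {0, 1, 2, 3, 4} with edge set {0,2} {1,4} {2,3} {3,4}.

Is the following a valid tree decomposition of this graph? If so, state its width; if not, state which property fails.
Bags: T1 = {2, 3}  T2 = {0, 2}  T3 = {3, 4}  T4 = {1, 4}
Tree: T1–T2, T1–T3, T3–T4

Yes; width 1.

Checking the three conditions: (i) the bags cover all of {0, 1, 2, 3, 4}; (ii) for each edge, some bag contains both endpoints; (iii) the bags containing any fixed vertex form a subtree. All hold, so the decomposition is valid with width 2 − 1 = 1.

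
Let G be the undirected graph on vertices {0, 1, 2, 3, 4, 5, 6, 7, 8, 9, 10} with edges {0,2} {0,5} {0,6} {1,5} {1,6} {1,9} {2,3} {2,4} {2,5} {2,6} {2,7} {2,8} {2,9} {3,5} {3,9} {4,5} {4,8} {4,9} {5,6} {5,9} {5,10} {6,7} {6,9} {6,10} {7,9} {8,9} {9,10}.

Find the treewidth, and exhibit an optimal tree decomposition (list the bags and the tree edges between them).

Treewidth 3.
One optimal decomposition is:
Bags: B1 = {0, 2, 5, 6}  B2 = {2, 5, 6, 9}  B3 = {1, 5, 6, 9}  B4 = {2, 6, 7, 9}  B5 = {2, 4, 5, 9}  B6 = {2, 3, 5, 9}  B7 = {2, 4, 8, 9}  B8 = {5, 6, 9, 10}
Tree: B1–B2, B2–B3, B2–B4, B2–B5, B2–B6, B5–B7, B2–B8

Every bag has size at most 4, so the width is 4 − 1 = 3 and tw(G) ≤ 3. For the lower bound, the 4 vertices {0, 2, 5, 6} are pairwise adjacent, and any tree decomposition puts a clique entirely inside one bag — forcing width ≥ 3. Therefore the treewidth is 3.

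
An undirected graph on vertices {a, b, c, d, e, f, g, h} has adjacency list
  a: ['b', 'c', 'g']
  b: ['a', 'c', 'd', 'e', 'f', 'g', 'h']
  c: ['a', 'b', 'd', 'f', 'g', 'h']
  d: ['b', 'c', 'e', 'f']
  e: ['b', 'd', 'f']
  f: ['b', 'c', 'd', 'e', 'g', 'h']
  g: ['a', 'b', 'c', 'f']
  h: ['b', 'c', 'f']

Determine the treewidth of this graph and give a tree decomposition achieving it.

Treewidth 3.
One such decomposition:
Bags: B1 = {b, c, f, h}  B2 = {b, c, d, f}  B3 = {b, d, e, f}  B4 = {b, c, f, g}  B5 = {a, b, c, g}
Tree: B1–B2, B2–B3, B2–B4, B4–B5

The largest bag has 4 vertices, giving width 3; this decomposition certifies tw(G) ≤ 3. For the lower bound, the 4 vertices {a, b, c, g} are pairwise adjacent, and any tree decomposition puts a clique entirely inside one bag — forcing width ≥ 3. The upper and lower bounds meet at 3, so that is the treewidth.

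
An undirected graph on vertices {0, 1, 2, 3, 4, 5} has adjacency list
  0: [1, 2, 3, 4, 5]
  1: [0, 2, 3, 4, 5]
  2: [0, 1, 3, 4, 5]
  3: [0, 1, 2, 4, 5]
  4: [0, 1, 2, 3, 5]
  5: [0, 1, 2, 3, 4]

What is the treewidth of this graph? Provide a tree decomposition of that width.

A single bag containing all 6 vertices is trivially a valid decomposition of width 5. For the lower bound, the 6 vertices {0, 1, 2, 3, 4, 5} are pairwise adjacent, and any tree decomposition puts a clique entirely inside one bag — forcing width ≥ 5. The upper and lower bounds meet at 5, so that is the treewidth.

Treewidth 5.
One optimal decomposition is:
Bags: B1 = {0, 1, 2, 3, 4, 5}
Tree: (single bag)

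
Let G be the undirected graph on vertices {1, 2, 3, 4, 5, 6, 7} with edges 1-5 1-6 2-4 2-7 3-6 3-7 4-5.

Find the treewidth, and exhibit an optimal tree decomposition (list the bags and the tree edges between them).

Treewidth 2.
One such decomposition:
Bags: B1 = {1, 5, 6}  B2 = {4, 5, 6}  B3 = {2, 4, 6}  B4 = {2, 6, 7}  B5 = {3, 6, 7}
Tree: B1–B2, B2–B3, B3–B4, B4–B5

Each bag holds 3 vertices, so the decomposition has width 2, which upper-bounds the treewidth. The edges 6–1–5–4–2–7–3–6 form a cycle, so G is not a tree and its treewidth is at least 2. Hence tw(G) = 2 exactly.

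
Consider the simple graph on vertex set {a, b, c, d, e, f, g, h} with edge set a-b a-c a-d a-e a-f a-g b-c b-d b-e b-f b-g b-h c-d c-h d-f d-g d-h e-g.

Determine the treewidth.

A width-3 tree decomposition is:
Bags: B1 = {a, b, d, g}  B2 = {a, b, d, f}  B3 = {a, b, c, d}  B4 = {a, b, e, g}  B5 = {b, c, d, h}
Tree: B1–B2, B1–B3, B1–B4, B3–B5
Each bag holds 4 vertices, so the decomposition has width 3, which upper-bounds the treewidth. Conversely, {b, c, d, h} is a clique of size 4, and the vertices of any clique must share a bag in every tree decomposition; so some bag has ≥ 4 vertices and tw(G) ≥ 3. Hence tw(G) = 3 exactly.

3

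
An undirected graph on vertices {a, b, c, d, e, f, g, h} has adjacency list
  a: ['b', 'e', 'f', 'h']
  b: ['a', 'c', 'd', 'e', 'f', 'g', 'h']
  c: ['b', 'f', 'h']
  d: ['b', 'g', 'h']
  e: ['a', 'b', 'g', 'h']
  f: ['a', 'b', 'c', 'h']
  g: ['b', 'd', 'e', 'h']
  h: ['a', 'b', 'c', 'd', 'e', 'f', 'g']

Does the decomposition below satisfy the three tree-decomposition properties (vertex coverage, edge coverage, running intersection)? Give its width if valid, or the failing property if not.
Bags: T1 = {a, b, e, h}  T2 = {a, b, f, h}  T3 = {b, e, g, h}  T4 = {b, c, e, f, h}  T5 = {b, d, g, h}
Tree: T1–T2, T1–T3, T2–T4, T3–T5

No — bags containing vertex e are not connected in the tree.

A tree decomposition must satisfy three properties: every vertex lies in some bag; for every edge, both endpoints lie together in some bag; and for every vertex, the bags containing it form a connected subtree. Here bags containing vertex e are not connected in the tree, so the decomposition is invalid.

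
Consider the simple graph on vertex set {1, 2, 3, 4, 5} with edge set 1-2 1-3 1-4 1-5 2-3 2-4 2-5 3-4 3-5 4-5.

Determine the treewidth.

4

A width-4 tree decomposition is:
Bags: B1 = {1, 2, 3, 4, 5}
Tree: (single bag)
With just one bag of size 5, the width is 5 − 1 = 4, so tw(G) ≤ 4. For the lower bound, the 5 vertices {1, 2, 3, 4, 5} are pairwise adjacent, and any tree decomposition puts a clique entirely inside one bag — forcing width ≥ 4. Therefore the treewidth is 4.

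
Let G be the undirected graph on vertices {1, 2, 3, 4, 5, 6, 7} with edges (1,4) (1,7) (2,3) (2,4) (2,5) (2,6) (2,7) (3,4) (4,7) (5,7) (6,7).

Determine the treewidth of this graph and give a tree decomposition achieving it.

Treewidth 2.
One optimal decomposition is:
Bags: B1 = {2, 5, 7}  B2 = {2, 4, 7}  B3 = {2, 3, 4}  B4 = {2, 6, 7}  B5 = {1, 4, 7}
Tree: B1–B2, B2–B3, B2–B4, B2–B5

Each bag holds 3 vertices, so the decomposition has width 2, which upper-bounds the treewidth. For the lower bound, the 3 vertices {1, 4, 7} are pairwise adjacent, and any tree decomposition puts a clique entirely inside one bag — forcing width ≥ 2. The upper and lower bounds meet at 2, so that is the treewidth.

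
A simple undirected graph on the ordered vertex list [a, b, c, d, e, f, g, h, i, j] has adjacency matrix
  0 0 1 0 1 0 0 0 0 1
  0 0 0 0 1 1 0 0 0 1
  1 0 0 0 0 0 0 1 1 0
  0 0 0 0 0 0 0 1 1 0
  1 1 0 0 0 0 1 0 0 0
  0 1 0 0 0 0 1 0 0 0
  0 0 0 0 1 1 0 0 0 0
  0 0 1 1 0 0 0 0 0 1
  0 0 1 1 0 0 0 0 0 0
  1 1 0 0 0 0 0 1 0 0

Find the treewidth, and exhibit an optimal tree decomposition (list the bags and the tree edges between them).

Each bag holds 3 vertices, so the decomposition has width 2, which upper-bounds the treewidth. Since g–f–b–e–g is a cycle in G, G is not acyclic. Forests are exactly the graphs of treewidth ≤ 1, so tw(G) ≥ 2. The upper and lower bounds meet at 2, so that is the treewidth.

Treewidth 2.
One optimal decomposition is:
Bags: B1 = {e, f, g}  B2 = {b, e, f}  B3 = {a, b, e}  B4 = {a, b, j}  B5 = {a, c, j}  B6 = {c, h, j}  B7 = {c, h, i}  B8 = {d, h, i}
Tree: B1–B2, B2–B3, B3–B4, B4–B5, B5–B6, B6–B7, B7–B8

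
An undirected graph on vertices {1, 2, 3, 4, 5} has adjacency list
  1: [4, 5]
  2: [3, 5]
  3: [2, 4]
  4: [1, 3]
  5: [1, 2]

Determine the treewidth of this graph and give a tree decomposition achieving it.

Treewidth 2.
One optimal decomposition is:
Bags: B1 = {1, 3, 4}  B2 = {1, 3, 5}  B3 = {2, 3, 5}
Tree: B1–B2, B2–B3

Every bag has size at most 3, so the width is 3 − 1 = 2 and tw(G) ≤ 2. The edges 3–4–1–5–2–3 form a cycle, so G is not a tree and its treewidth is at least 2. Therefore the treewidth is 2.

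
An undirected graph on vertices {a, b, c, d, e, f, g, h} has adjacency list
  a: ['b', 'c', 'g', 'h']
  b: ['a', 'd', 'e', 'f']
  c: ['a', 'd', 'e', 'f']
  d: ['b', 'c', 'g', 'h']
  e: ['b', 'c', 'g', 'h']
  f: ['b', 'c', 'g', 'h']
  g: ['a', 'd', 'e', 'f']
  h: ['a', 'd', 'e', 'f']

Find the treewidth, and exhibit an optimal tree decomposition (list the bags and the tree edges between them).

Treewidth 4.
Bags: B1 = {a, b, c, g, h}  B2 = {b, c, f, g, h}  B3 = {b, c, e, g, h}  B4 = {b, c, d, g, h}
Tree: B1–B2, B2–B3, B3–B4

Each bag holds 5 vertices, so the decomposition has width 4, which upper-bounds the treewidth. For the lower bound: the 5 vertex sets {a,g}, {b,f}, {e,h}, {c}, {d} are disjoint, each induces a connected subgraph, and every pair is joined by at least one edge of G. Contracting each set to a single vertex therefore yields K_{5} as a minor, and since treewidth is minor-monotone, tw(G) ≥ tw(K_{5}) = 4. Combining the bounds, tw(G) = 4.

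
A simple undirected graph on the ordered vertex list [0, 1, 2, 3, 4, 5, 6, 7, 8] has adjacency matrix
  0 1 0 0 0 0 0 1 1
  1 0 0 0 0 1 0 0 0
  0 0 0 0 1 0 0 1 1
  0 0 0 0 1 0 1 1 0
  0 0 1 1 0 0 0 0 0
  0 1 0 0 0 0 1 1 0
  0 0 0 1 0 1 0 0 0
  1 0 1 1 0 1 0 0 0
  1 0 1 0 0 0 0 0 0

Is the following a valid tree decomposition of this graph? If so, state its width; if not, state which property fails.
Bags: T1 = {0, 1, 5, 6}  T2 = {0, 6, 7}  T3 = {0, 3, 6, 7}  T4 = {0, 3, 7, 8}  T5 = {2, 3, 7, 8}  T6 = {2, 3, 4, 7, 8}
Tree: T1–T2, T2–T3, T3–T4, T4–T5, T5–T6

No — edge (5,7) lies in no bag.

A tree decomposition must satisfy three properties: every vertex lies in some bag; for every edge, both endpoints lie together in some bag; and for every vertex, the bags containing it form a connected subtree. Here edge (5,7) lies in no bag, so the decomposition is invalid.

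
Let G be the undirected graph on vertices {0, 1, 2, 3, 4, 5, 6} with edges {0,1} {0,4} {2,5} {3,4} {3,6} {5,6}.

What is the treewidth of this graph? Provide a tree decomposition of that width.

The largest bag has 2 vertices, giving width 1; this decomposition certifies tw(G) ≤ 1. Any graph with an edge has treewidth ≥ 1, and G has the edge 2–5. Combining the bounds, tw(G) = 1.

Treewidth 1.
One optimal decomposition is:
Bags: B1 = {2, 5}  B2 = {5, 6}  B3 = {3, 6}  B4 = {3, 4}  B5 = {0, 4}  B6 = {0, 1}
Tree: B1–B2, B2–B3, B3–B4, B4–B5, B5–B6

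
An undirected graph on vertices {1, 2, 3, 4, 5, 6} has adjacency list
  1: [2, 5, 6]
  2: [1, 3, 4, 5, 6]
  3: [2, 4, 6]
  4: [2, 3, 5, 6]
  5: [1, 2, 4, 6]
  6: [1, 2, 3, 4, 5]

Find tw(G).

A width-3 tree decomposition is:
Bags: B1 = {1, 2, 5, 6}  B2 = {2, 4, 5, 6}  B3 = {2, 3, 4, 6}
Tree: B1–B2, B2–B3
Every bag has size at most 4, so the width is 4 − 1 = 3 and tw(G) ≤ 3. Conversely, {1, 2, 5, 6} is a clique of size 4, and the vertices of any clique must share a bag in every tree decomposition; so some bag has ≥ 4 vertices and tw(G) ≥ 3. The upper and lower bounds meet at 3, so that is the treewidth.

3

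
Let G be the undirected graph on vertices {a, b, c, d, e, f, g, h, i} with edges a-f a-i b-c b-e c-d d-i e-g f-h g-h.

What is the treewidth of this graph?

A width-2 tree decomposition is:
Bags: B1 = {b, c, d}  B2 = {b, d, i}  B3 = {a, b, i}  B4 = {a, b, f}  B5 = {b, f, h}  B6 = {b, g, h}  B7 = {b, e, g}
Tree: B1–B2, B2–B3, B3–B4, B4–B5, B5–B6, B6–B7
The largest bag has 3 vertices, giving width 2; this decomposition certifies tw(G) ≤ 2. For the lower bound, G contains the cycle b–c–d–i–a–f–h–g–e–b, so G is not a forest; only forests have treewidth ≤ 1, hence tw(G) ≥ 2. The upper and lower bounds meet at 2, so that is the treewidth.

2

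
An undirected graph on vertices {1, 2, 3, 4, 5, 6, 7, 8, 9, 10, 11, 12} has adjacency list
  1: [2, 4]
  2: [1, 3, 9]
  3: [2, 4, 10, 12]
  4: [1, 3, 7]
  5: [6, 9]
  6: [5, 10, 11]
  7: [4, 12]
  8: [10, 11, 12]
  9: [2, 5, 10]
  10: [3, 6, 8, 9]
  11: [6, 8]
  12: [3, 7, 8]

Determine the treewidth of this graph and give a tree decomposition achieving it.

The largest bag has 4 vertices, giving width 3; this decomposition certifies tw(G) ≤ 3. For the lower bound: the 4 vertex sets {1,4,7}, {2}, {3}, {8,9,10,12} are disjoint, each induces a connected subgraph, and every pair is joined by at least one edge of G. Contracting each set to a single vertex therefore yields K_{4} as a minor, and since treewidth is minor-monotone, tw(G) ≥ tw(K_{4}) = 3. Combining the bounds, tw(G) = 3.

Treewidth 3.
One optimal decomposition is:
Bags: B1 = {1, 2, 4, 7}  B2 = {2, 3, 4, 7}  B3 = {2, 3, 7, 12}  B4 = {2, 3, 9, 12}  B5 = {3, 9, 10, 12}  B6 = {8, 9, 10, 12}  B7 = {5, 8, 9, 10}  B8 = {5, 6, 8, 10}  B9 = {5, 6, 8, 11}
Tree: B1–B2, B2–B3, B3–B4, B4–B5, B5–B6, B6–B7, B7–B8, B8–B9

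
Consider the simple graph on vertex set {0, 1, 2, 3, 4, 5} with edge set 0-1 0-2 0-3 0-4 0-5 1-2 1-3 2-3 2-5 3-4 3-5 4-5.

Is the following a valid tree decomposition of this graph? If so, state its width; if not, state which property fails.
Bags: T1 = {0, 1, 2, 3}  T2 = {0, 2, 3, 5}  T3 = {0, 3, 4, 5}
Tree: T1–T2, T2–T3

Every vertex of G appears in some bag (union = {0, 1, 2, 3, 4, 5}); every edge is covered by a bag; and for each vertex v the set of bags containing v is connected in the bag tree. The decomposition is therefore valid. The largest bag has 4 vertices, so the width is 3.

Yes; width 3.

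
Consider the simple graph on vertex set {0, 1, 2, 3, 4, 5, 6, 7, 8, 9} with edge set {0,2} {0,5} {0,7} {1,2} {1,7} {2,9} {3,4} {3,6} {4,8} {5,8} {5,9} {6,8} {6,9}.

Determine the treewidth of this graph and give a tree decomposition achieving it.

Treewidth 2.
One optimal decomposition is:
Bags: B1 = {1, 2, 7}  B2 = {0, 2, 7}  B3 = {0, 2, 9}  B4 = {0, 5, 9}  B5 = {5, 6, 9}  B6 = {5, 6, 8}  B7 = {3, 6, 8}  B8 = {3, 4, 8}
Tree: B1–B2, B2–B3, B3–B4, B4–B5, B5–B6, B6–B7, B7–B8

Every bag has size at most 3, so the width is 3 − 1 = 2 and tw(G) ≤ 2. For the lower bound, G contains the cycle 1–7–0–2–1, so G is not a forest; only forests have treewidth ≤ 1, hence tw(G) ≥ 2. Therefore the treewidth is 2.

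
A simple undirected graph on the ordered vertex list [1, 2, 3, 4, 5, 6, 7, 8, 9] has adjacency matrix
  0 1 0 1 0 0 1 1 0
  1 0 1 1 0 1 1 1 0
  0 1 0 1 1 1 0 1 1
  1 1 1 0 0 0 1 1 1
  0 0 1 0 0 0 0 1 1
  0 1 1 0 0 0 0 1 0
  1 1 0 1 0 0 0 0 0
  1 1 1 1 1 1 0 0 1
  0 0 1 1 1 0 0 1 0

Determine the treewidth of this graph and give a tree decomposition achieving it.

Treewidth 3.
One optimal decomposition is:
Bags: B1 = {2, 3, 4, 8}  B2 = {2, 3, 6, 8}  B3 = {3, 4, 8, 9}  B4 = {3, 5, 8, 9}  B5 = {1, 2, 4, 8}  B6 = {1, 2, 4, 7}
Tree: B1–B2, B1–B3, B3–B4, B1–B5, B5–B6

Each bag holds 4 vertices, so the decomposition has width 3, which upper-bounds the treewidth. Conversely, {1, 2, 4, 8} is a clique of size 4, and the vertices of any clique must share a bag in every tree decomposition; so some bag has ≥ 4 vertices and tw(G) ≥ 3. Combining the bounds, tw(G) = 3.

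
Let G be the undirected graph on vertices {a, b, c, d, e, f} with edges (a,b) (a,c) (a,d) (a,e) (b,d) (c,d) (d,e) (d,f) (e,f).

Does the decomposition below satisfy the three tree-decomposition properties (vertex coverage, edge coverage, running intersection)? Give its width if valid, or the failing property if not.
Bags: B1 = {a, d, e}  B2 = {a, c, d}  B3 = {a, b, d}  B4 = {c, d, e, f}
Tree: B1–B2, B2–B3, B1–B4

A tree decomposition must satisfy three properties: every vertex lies in some bag; for every edge, both endpoints lie together in some bag; and for every vertex, the bags containing it form a connected subtree. Here bags containing vertex c are not connected in the tree, so the decomposition is invalid.

No — bags containing vertex c are not connected in the tree.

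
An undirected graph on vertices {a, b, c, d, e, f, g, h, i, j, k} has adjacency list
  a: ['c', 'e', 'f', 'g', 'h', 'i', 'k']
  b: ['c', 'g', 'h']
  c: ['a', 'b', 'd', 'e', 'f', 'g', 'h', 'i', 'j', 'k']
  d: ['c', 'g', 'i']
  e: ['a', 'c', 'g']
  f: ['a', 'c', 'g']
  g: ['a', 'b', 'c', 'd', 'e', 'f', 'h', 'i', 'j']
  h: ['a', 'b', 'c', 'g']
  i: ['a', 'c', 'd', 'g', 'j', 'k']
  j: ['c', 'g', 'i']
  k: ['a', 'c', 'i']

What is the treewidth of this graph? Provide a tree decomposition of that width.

Each bag holds 4 vertices, so the decomposition has width 3, which upper-bounds the treewidth. For the lower bound, the 4 vertices {c, d, g, i} are pairwise adjacent, and any tree decomposition puts a clique entirely inside one bag — forcing width ≥ 3. Therefore the treewidth is 3.

Treewidth 3.
One optimal decomposition is:
Bags: B1 = {b, c, g, h}  B2 = {a, c, g, h}  B3 = {a, c, g, i}  B4 = {a, c, i, k}  B5 = {a, c, f, g}  B6 = {a, c, e, g}  B7 = {c, g, i, j}  B8 = {c, d, g, i}
Tree: B1–B2, B2–B3, B3–B4, B3–B5, B2–B6, B3–B7, B7–B8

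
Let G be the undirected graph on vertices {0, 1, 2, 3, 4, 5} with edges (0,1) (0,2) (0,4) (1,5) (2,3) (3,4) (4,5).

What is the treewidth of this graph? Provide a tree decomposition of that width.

Each bag holds 3 vertices, so the decomposition has width 2, which upper-bounds the treewidth. For the lower bound, G contains the cycle 3–2–0–4–3, so G is not a forest; only forests have treewidth ≤ 1, hence tw(G) ≥ 2. Therefore the treewidth is 2.

Treewidth 2.
Bags: B1 = {2, 3, 4}  B2 = {0, 2, 4}  B3 = {0, 4, 5}  B4 = {0, 1, 5}
Tree: B1–B2, B2–B3, B3–B4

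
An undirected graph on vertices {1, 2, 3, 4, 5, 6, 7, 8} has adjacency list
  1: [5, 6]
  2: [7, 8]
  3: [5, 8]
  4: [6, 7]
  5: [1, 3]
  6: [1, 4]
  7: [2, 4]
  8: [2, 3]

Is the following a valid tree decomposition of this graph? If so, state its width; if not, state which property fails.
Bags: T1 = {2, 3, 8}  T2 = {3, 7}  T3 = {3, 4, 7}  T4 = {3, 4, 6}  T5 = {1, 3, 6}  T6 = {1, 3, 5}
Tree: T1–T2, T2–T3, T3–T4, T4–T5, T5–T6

No — edge (2,7) lies in no bag.

A tree decomposition must satisfy three properties: every vertex lies in some bag; for every edge, both endpoints lie together in some bag; and for every vertex, the bags containing it form a connected subtree. Here edge (2,7) lies in no bag, so the decomposition is invalid.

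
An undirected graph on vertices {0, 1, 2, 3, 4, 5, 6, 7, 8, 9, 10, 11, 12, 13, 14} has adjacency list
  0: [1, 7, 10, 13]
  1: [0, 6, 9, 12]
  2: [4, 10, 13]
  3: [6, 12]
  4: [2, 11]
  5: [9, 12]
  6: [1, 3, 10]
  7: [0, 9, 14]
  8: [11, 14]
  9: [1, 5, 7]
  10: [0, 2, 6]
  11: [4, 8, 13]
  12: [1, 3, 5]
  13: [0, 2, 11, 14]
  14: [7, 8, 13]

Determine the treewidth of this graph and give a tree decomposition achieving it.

Every bag has size at most 4, so the width is 4 − 1 = 3 and tw(G) ≤ 3. For the lower bound: the 4 vertex sets {3,5,12}, {9}, {1}, {0,6,7,10} are disjoint, each induces a connected subgraph, and every pair is joined by at least one edge of G. Contracting each set to a single vertex therefore yields K_{4} as a minor, and since treewidth is minor-monotone, tw(G) ≥ tw(K_{4}) = 3. Combining the bounds, tw(G) = 3.

Treewidth 3.
One such decomposition:
Bags: B1 = {3, 5, 9, 12}  B2 = {1, 3, 9, 12}  B3 = {1, 3, 6, 9}  B4 = {1, 6, 7, 9}  B5 = {0, 1, 6, 7}  B6 = {0, 6, 7, 10}  B7 = {0, 7, 10, 14}  B8 = {0, 10, 13, 14}  B9 = {2, 10, 13, 14}  B10 = {2, 8, 13, 14}  B11 = {2, 8, 11, 13}  B12 = {2, 4, 8, 11}
Tree: B1–B2, B2–B3, B3–B4, B4–B5, B5–B6, B6–B7, B7–B8, B8–B9, B9–B10, B10–B11, B11–B12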